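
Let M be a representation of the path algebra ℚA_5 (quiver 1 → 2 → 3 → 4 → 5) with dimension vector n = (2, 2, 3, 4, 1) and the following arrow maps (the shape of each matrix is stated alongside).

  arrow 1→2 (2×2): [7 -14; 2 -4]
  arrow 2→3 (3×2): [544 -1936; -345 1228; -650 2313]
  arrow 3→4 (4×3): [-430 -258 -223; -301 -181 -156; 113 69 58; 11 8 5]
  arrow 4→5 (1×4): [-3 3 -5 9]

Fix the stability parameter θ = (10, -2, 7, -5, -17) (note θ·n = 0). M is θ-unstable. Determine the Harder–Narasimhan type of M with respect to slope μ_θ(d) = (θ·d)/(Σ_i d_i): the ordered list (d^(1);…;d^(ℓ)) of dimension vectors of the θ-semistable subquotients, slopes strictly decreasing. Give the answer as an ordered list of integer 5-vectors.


Barcode: M ≅ I[1,1], I[1,5], I[2,4], I[3,4], I[4,4]. HN layers by μ_θ (5 steps, strictly decreasing):
  μ^(1)=10; μ^(2)=1; μ^(3)=-7/5; μ^(4)=-2; μ^(5)=-5

((1, 0, 0, 0, 0); (0, 0, 2, 2, 0); (1, 1, 1, 1, 1); (0, 1, 0, 0, 0); (0, 0, 0, 1, 0))


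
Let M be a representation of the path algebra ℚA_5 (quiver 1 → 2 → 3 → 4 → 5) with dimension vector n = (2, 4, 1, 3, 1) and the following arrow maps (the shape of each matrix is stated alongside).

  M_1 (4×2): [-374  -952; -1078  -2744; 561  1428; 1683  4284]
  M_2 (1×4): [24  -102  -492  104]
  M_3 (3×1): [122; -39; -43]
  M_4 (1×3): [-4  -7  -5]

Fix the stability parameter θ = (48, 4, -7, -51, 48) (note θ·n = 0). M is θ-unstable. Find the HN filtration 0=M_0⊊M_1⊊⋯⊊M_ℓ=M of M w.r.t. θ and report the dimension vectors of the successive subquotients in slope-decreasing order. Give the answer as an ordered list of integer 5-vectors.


Interval decomposition of M: I[1,1], I[1,2], I[2,2]^2, I[2,4], I[4,4], I[4,5].
HN type (ℓ=5): μ^(1)=48; μ^(2)=26; μ^(3)=4; μ^(4)=-18; μ^(5)=-51

((1, 0, 0, 0, 1); (1, 1, 0, 0, 0); (0, 2, 0, 0, 0); (0, 1, 1, 1, 0); (0, 0, 0, 2, 0))


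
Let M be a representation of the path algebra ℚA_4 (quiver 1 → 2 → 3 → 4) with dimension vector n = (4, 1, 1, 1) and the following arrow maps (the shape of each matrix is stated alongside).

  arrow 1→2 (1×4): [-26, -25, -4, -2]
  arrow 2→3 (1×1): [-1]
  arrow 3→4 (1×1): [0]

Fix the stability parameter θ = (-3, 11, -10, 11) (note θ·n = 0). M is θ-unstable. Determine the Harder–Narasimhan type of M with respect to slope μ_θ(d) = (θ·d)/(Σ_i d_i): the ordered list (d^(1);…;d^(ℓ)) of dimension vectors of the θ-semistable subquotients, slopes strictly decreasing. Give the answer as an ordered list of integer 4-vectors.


Interval decomposition of M: I[1,1]^3, I[1,3], I[4,4].
HN type (ℓ=3): μ^(1)=11; μ^(2)=1/2; μ^(3)=-3

((0, 0, 0, 1); (0, 1, 1, 0); (4, 0, 0, 0))


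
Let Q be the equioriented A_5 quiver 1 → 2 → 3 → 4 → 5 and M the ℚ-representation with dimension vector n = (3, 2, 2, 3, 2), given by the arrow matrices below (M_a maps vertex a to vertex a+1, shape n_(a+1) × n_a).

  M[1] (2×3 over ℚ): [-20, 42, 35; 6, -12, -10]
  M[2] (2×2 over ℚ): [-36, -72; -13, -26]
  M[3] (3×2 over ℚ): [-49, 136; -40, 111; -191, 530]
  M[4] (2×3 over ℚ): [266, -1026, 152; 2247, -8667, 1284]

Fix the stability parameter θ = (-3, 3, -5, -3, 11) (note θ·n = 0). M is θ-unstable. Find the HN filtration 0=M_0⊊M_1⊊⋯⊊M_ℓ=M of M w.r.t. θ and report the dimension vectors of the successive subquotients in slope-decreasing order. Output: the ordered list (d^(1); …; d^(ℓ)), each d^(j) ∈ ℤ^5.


Interval decomposition of M: I[1,1], I[1,2], I[1,5], I[3,4], I[4,4], I[5,5].
HN type (ℓ=5): μ^(1)=11; μ^(2)=3; μ^(3)=-5/3; μ^(4)=-3; μ^(5)=-5

((0, 0, 0, 0, 2); (0, 1, 0, 0, 0); (0, 1, 1, 1, 0); (3, 0, 0, 2, 0); (0, 0, 1, 0, 0))


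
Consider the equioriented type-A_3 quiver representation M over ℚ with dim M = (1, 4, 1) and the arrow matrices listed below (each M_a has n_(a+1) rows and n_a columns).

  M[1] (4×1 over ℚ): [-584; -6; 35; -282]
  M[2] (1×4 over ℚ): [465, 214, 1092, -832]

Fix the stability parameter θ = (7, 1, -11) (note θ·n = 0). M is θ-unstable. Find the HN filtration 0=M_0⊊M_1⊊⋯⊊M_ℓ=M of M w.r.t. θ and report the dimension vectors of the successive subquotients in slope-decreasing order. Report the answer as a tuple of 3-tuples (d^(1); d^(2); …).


Via rank(M_{q-1}∘⋯∘M_p): M ≅ I[1,2], I[2,2]^2, I[2,3].
μ_θ-semistable layers: μ^(1)=4; μ^(2)=1; μ^(3)=-5

((1, 1, 0); (0, 2, 0); (0, 1, 1))


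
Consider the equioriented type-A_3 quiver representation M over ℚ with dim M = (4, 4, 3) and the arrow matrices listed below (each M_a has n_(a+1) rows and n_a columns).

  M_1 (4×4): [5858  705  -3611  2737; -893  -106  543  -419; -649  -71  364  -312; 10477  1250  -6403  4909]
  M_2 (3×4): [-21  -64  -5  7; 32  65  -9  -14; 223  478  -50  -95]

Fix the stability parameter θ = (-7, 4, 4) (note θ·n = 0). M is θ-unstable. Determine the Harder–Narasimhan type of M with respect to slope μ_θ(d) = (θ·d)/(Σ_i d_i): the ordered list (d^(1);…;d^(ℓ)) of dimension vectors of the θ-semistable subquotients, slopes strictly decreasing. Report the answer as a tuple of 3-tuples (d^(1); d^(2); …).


Via rank(M_{q-1}∘⋯∘M_p): M ≅ I[1,2], I[1,3]^3.
μ_θ-semistable layers: μ^(1)=4; μ^(2)=-7

((0, 4, 3); (4, 0, 0))


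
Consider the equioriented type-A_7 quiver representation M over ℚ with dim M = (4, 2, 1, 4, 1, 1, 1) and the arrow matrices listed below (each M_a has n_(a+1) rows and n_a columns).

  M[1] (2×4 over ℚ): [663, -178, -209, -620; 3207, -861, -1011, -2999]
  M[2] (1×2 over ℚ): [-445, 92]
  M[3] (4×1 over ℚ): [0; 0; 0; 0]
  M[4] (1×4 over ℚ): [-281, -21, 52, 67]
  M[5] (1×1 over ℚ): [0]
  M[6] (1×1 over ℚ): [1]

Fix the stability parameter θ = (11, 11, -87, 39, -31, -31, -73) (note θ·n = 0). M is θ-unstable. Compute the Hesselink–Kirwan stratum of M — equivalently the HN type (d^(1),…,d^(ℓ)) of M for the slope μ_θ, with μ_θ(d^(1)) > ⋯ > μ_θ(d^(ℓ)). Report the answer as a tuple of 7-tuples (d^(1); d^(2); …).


Interval decomposition of M: I[1,1]^2, I[1,2], I[1,3], I[4,4]^3, I[4,5], I[6,7].
HN type (ℓ=5): μ^(1)=39; μ^(2)=11; μ^(3)=4; μ^(4)=-65/3; μ^(5)=-52

((0, 0, 0, 3, 0, 0, 0); (3, 1, 0, 0, 0, 0, 0); (0, 0, 0, 1, 1, 0, 0); (1, 1, 1, 0, 0, 0, 0); (0, 0, 0, 0, 0, 1, 1))


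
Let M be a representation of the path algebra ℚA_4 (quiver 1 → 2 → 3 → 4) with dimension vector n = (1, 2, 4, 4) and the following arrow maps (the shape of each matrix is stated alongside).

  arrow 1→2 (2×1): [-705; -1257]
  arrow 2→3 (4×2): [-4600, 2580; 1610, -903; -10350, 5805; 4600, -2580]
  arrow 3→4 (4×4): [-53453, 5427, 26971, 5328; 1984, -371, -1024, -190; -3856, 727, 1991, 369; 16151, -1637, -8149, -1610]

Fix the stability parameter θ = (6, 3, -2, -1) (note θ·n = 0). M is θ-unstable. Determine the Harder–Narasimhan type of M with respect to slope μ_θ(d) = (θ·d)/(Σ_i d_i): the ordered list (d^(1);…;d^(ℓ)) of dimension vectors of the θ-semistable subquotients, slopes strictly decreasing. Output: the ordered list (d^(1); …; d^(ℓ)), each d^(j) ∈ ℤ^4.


Via rank(M_{q-1}∘⋯∘M_p): M ≅ I[1,4], I[2,2], I[3,4]^3.
μ_θ-semistable layers: μ^(1)=3; μ^(2)=3/2; μ^(3)=-1; μ^(4)=-2

((0, 1, 0, 0); (1, 1, 1, 1); (0, 0, 0, 3); (0, 0, 3, 0))


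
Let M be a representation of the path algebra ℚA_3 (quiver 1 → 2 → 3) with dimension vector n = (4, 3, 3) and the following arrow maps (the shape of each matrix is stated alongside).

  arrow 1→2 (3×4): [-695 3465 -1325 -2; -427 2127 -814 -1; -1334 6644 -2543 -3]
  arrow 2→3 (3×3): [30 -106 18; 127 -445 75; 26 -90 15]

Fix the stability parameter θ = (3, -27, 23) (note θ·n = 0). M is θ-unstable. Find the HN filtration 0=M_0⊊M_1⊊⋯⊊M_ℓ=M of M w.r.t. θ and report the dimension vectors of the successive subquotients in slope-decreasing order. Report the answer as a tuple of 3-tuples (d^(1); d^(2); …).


Via rank(M_{q-1}∘⋯∘M_p): M ≅ I[1,1]^2, I[1,2], I[1,3], I[2,3], I[3,3].
μ_θ-semistable layers: μ^(1)=23; μ^(2)=3; μ^(3)=-12; μ^(4)=-27

((0, 0, 3); (2, 0, 0); (2, 2, 0); (0, 1, 0))


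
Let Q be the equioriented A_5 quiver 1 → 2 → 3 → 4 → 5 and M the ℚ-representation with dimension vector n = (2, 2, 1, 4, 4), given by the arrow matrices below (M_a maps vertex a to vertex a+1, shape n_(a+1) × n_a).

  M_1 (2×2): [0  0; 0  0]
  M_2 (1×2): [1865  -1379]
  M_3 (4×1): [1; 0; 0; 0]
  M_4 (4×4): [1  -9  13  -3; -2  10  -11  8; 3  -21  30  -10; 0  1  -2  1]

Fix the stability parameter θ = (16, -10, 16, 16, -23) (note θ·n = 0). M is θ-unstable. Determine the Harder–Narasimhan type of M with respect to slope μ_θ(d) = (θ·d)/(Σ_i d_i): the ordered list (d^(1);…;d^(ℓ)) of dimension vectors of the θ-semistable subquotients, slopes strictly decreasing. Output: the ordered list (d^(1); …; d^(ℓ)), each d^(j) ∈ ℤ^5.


Via rank(M_{q-1}∘⋯∘M_p): M ≅ I[1,1]^2, I[2,2], I[2,5], I[4,5]^3.
μ_θ-semistable layers: μ^(1)=16; μ^(2)=3; μ^(3)=-7/2; μ^(4)=-10

((2, 0, 0, 0, 0); (0, 0, 1, 1, 1); (0, 0, 0, 3, 3); (0, 2, 0, 0, 0))


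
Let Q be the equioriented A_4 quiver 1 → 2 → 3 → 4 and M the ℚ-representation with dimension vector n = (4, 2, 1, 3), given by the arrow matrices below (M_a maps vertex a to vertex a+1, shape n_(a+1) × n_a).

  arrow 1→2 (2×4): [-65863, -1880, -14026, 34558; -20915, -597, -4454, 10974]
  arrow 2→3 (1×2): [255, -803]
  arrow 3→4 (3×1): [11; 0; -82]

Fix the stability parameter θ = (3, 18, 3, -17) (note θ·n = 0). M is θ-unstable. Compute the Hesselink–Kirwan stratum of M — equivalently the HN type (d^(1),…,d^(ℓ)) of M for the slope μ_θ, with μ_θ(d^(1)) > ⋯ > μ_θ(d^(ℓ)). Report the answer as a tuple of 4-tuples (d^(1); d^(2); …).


Interval decomposition of M: I[1,1]^2, I[1,2], I[1,4], I[4,4]^2.
HN type (ℓ=4): μ^(1)=18; μ^(2)=3; μ^(3)=7/4; μ^(4)=-17

((0, 1, 0, 0); (3, 0, 0, 0); (1, 1, 1, 1); (0, 0, 0, 2))


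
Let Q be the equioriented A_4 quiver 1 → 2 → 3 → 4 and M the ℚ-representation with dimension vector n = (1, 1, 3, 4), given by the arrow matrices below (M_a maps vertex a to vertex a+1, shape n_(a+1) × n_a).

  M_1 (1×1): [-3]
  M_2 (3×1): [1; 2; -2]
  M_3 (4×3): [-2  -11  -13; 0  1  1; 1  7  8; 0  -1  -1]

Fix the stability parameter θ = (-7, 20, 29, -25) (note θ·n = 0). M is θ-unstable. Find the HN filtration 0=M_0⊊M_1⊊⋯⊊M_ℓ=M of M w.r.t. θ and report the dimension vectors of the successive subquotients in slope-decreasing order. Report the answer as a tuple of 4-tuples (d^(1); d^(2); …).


Barcode: M ≅ I[1,4], I[3,3], I[3,4], I[4,4]^2. HN layers by μ_θ (5 steps, strictly decreasing):
  μ^(1)=29; μ^(2)=8; μ^(3)=2; μ^(4)=-7; μ^(5)=-25

((0, 0, 1, 0); (0, 1, 1, 1); (0, 0, 1, 1); (1, 0, 0, 0); (0, 0, 0, 2))


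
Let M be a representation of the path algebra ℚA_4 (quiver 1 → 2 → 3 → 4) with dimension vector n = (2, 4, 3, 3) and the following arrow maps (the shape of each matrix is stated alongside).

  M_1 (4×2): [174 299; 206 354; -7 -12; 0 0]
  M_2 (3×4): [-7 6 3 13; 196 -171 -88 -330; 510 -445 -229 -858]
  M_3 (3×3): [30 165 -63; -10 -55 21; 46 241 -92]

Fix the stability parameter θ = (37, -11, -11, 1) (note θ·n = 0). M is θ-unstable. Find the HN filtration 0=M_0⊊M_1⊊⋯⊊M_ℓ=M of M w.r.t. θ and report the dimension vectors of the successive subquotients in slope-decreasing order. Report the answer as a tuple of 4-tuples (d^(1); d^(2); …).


Via rank(M_{q-1}∘⋯∘M_p): M ≅ I[1,3], I[1,4], I[2,2], I[2,4], I[4,4].
μ_θ-semistable layers: μ^(1)=5; μ^(2)=4; μ^(3)=1; μ^(4)=-11

((1, 1, 1, 0); (1, 1, 1, 1); (0, 0, 0, 2); (0, 2, 1, 0))


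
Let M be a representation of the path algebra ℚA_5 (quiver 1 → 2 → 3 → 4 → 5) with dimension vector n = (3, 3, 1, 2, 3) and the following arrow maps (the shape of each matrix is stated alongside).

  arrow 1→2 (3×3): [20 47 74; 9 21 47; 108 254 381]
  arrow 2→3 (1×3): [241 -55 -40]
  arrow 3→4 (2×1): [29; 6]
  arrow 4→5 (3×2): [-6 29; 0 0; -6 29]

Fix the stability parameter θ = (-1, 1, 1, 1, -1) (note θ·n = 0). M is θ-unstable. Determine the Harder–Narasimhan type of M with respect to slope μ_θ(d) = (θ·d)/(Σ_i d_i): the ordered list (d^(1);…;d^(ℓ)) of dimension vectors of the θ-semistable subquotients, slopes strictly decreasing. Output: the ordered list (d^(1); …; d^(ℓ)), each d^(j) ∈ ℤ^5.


Barcode: M ≅ I[1,2]^2, I[1,4], I[4,5], I[5,5]^2. HN layers by μ_θ (3 steps, strictly decreasing):
  μ^(1)=1; μ^(2)=0; μ^(3)=-1

((0, 3, 1, 1, 0); (0, 0, 0, 1, 1); (3, 0, 0, 0, 2))


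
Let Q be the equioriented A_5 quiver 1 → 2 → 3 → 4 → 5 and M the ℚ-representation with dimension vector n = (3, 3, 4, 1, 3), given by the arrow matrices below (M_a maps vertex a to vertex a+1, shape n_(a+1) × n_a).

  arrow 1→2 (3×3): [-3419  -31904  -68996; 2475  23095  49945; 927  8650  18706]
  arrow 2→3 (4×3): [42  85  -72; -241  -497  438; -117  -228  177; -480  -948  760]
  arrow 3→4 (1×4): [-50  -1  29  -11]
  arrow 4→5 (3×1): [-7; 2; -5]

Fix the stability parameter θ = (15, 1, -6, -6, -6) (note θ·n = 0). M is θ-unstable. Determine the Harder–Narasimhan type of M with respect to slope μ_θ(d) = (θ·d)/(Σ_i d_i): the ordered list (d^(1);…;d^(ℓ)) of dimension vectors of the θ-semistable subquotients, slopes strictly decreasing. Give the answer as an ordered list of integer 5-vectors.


Interval decomposition of M: I[1,1], I[1,3], I[1,5], I[2,3], I[3,3], I[5,5]^2.
HN type (ℓ=5): μ^(1)=15; μ^(2)=10/3; μ^(3)=-2/5; μ^(4)=-5/2; μ^(5)=-6

((1, 0, 0, 0, 0); (1, 1, 1, 0, 0); (1, 1, 1, 1, 1); (0, 1, 1, 0, 0); (0, 0, 1, 0, 2))


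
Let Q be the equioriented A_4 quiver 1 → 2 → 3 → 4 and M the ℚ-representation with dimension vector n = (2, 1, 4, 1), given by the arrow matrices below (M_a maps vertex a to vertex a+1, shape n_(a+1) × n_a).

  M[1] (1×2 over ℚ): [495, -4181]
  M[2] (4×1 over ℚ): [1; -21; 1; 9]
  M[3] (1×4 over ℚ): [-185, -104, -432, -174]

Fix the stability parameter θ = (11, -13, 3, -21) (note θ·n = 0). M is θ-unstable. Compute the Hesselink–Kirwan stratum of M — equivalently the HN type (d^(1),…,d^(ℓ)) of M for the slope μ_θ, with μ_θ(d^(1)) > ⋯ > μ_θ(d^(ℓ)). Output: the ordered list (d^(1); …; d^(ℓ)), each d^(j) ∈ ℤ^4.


Interval decomposition of M: I[1,1], I[1,4], I[3,3]^3.
HN type (ℓ=3): μ^(1)=11; μ^(2)=3; μ^(3)=-5

((1, 0, 0, 0); (0, 0, 3, 0); (1, 1, 1, 1))


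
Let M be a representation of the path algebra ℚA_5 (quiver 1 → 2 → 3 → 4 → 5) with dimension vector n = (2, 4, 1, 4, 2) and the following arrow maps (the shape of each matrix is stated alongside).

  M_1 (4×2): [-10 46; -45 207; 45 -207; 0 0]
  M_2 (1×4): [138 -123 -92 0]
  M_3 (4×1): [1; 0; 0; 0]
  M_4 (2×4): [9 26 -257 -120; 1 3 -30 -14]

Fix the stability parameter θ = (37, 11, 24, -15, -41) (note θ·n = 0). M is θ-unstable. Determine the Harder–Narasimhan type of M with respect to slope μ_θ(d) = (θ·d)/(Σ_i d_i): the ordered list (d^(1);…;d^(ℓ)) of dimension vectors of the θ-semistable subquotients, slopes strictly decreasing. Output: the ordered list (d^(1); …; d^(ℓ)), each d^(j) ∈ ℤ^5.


Via rank(M_{q-1}∘⋯∘M_p): M ≅ I[1,1], I[1,5], I[2,2]^3, I[4,4]^2, I[4,5].
μ_θ-semistable layers: μ^(1)=37; μ^(2)=11; μ^(3)=16/5; μ^(4)=-15; μ^(5)=-28

((1, 0, 0, 0, 0); (0, 3, 0, 0, 0); (1, 1, 1, 1, 1); (0, 0, 0, 2, 0); (0, 0, 0, 1, 1))


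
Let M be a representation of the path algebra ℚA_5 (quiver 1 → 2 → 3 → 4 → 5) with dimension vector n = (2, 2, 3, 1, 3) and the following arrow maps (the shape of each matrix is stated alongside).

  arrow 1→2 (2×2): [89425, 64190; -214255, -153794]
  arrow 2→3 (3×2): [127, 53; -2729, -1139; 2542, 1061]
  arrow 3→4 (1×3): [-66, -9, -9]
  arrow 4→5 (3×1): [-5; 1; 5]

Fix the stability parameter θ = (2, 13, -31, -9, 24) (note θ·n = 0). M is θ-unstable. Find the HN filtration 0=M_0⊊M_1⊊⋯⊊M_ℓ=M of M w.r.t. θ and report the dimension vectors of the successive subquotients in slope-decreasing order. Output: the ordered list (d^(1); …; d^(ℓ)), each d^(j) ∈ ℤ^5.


Barcode: M ≅ I[1,1], I[1,5], I[2,3], I[3,3], I[5,5]^2. HN layers by μ_θ (5 steps, strictly decreasing):
  μ^(1)=24; μ^(2)=2; μ^(3)=-25/4; μ^(4)=-9; μ^(5)=-31

((0, 0, 0, 0, 3); (1, 0, 0, 0, 0); (1, 1, 1, 1, 0); (0, 1, 1, 0, 0); (0, 0, 1, 0, 0))


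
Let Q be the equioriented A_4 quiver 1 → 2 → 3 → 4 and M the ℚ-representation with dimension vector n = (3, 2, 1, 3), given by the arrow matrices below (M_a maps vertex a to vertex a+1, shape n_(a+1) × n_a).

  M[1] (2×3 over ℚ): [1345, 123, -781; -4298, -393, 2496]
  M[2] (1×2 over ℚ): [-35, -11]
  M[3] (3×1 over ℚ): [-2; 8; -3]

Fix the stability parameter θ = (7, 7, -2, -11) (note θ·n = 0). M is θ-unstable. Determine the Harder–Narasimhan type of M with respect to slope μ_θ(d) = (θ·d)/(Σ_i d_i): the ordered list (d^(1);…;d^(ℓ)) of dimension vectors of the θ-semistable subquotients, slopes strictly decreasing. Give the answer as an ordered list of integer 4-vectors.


Interval decomposition of M: I[1,1], I[1,2], I[1,4], I[4,4]^2.
HN type (ℓ=3): μ^(1)=7; μ^(2)=1/4; μ^(3)=-11

((2, 1, 0, 0); (1, 1, 1, 1); (0, 0, 0, 2))


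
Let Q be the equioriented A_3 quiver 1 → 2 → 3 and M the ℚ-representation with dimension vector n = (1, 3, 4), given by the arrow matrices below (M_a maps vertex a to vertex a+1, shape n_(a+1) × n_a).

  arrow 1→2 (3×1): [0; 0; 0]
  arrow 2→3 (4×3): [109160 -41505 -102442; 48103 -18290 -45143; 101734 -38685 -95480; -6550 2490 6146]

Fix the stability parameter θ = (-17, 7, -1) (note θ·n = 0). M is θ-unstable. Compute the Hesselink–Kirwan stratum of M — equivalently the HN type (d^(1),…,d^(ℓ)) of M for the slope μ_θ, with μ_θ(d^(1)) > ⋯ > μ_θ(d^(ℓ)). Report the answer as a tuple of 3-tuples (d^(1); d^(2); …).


Via rank(M_{q-1}∘⋯∘M_p): M ≅ I[1,1], I[2,2], I[2,3]^2, I[3,3]^2.
μ_θ-semistable layers: μ^(1)=7; μ^(2)=3; μ^(3)=-1; μ^(4)=-17

((0, 1, 0); (0, 2, 2); (0, 0, 2); (1, 0, 0))


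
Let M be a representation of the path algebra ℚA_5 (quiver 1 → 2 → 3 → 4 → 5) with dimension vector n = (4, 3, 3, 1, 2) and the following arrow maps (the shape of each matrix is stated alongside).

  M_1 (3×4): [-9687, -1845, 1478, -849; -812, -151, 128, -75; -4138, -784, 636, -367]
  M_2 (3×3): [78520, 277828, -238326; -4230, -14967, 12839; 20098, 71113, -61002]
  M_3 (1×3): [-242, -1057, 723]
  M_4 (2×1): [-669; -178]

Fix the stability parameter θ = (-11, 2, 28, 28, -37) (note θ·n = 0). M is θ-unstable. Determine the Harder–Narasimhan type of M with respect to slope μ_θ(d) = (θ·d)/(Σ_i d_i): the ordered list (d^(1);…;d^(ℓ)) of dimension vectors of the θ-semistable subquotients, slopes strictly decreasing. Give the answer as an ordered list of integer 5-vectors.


Barcode: M ≅ I[1,1], I[1,2], I[1,3], I[1,5], I[3,3], I[5,5]. HN layers by μ_θ (5 steps, strictly decreasing):
  μ^(1)=28; μ^(2)=19/3; μ^(3)=2; μ^(4)=-11; μ^(5)=-37

((0, 0, 2, 0, 0); (0, 0, 1, 1, 1); (0, 3, 0, 0, 0); (4, 0, 0, 0, 0); (0, 0, 0, 0, 1))


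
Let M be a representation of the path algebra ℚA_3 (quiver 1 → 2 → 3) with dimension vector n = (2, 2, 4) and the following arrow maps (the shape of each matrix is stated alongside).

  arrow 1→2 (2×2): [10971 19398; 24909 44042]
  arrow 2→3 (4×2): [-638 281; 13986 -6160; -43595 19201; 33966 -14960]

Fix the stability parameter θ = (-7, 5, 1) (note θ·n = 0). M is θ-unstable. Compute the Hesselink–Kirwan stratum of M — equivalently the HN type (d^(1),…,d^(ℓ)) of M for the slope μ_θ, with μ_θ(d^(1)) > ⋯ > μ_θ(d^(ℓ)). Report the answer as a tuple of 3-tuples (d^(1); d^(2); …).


Interval decomposition of M: I[1,1], I[1,3], I[2,3], I[3,3]^2.
HN type (ℓ=3): μ^(1)=3; μ^(2)=1; μ^(3)=-7

((0, 2, 2); (0, 0, 2); (2, 0, 0))


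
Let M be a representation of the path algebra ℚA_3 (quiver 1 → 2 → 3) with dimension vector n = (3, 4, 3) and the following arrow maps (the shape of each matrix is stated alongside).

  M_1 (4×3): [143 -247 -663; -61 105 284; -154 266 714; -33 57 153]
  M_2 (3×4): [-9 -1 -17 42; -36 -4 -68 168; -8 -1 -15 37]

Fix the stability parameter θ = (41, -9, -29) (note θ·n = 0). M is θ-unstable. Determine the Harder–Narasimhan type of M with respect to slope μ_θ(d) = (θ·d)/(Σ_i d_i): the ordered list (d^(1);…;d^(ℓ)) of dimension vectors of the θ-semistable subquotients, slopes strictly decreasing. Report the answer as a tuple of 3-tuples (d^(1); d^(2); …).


Interval decomposition of M: I[1,1], I[1,2], I[1,3], I[2,2], I[2,3], I[3,3].
HN type (ℓ=6): μ^(1)=41; μ^(2)=16; μ^(3)=1; μ^(4)=-9; μ^(5)=-19; μ^(6)=-29

((1, 0, 0); (1, 1, 0); (1, 1, 1); (0, 1, 0); (0, 1, 1); (0, 0, 1))


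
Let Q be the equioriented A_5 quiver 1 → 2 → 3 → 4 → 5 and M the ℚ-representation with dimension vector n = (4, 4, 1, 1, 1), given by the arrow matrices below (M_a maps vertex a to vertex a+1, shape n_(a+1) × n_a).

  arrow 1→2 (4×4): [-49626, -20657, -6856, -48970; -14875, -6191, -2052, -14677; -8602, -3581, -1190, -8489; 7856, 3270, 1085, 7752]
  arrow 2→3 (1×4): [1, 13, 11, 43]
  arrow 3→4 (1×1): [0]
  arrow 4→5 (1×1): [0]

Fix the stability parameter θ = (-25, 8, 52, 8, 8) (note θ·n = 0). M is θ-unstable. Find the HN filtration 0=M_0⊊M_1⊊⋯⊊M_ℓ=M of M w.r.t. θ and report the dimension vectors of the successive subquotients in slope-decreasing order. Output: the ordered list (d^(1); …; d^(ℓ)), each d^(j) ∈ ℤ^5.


Via rank(M_{q-1}∘⋯∘M_p): M ≅ I[1,2]^3, I[1,3], I[4,4], I[5,5].
μ_θ-semistable layers: μ^(1)=52; μ^(2)=8; μ^(3)=-25

((0, 0, 1, 0, 0); (0, 4, 0, 1, 1); (4, 0, 0, 0, 0))


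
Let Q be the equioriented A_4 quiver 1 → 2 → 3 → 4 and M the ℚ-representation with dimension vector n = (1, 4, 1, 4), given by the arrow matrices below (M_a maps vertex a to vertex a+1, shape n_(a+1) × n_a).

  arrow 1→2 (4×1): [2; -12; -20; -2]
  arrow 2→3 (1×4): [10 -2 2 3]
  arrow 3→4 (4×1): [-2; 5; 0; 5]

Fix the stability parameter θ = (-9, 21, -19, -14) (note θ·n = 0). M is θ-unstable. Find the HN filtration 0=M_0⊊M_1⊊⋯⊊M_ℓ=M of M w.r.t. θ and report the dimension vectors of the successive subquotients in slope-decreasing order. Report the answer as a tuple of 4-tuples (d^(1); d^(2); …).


Barcode: M ≅ I[1,4], I[2,2]^3, I[4,4]^3. HN layers by μ_θ (4 steps, strictly decreasing):
  μ^(1)=21; μ^(2)=-4; μ^(3)=-9; μ^(4)=-14

((0, 3, 0, 0); (0, 1, 1, 1); (1, 0, 0, 0); (0, 0, 0, 3))


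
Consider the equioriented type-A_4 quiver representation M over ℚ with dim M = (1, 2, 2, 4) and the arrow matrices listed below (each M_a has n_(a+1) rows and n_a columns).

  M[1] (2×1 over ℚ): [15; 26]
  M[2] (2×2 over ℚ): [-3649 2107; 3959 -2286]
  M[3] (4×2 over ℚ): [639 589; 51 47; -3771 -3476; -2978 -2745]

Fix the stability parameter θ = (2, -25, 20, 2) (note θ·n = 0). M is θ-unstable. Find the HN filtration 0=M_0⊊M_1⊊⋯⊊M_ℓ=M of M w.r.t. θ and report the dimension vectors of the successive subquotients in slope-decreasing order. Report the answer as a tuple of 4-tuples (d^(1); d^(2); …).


Via rank(M_{q-1}∘⋯∘M_p): M ≅ I[1,4], I[2,4], I[4,4]^2.
μ_θ-semistable layers: μ^(1)=11; μ^(2)=2; μ^(3)=-23/2; μ^(4)=-25

((0, 0, 2, 2); (0, 0, 0, 2); (1, 1, 0, 0); (0, 1, 0, 0))


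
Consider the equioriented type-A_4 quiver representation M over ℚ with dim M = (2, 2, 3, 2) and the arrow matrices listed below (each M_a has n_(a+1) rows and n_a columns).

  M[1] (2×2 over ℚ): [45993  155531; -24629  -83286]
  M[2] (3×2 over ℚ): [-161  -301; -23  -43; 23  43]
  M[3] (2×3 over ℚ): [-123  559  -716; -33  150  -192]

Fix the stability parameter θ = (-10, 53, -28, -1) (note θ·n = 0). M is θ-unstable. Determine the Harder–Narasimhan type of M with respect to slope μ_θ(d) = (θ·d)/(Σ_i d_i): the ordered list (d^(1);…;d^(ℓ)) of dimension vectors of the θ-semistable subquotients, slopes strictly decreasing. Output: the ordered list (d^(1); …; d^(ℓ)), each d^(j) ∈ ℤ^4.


Via rank(M_{q-1}∘⋯∘M_p): M ≅ I[1,2], I[1,4], I[3,3], I[3,4].
μ_θ-semistable layers: μ^(1)=53; μ^(2)=8; μ^(3)=-1; μ^(4)=-10; μ^(5)=-28

((0, 1, 0, 0); (0, 1, 1, 1); (0, 0, 0, 1); (2, 0, 0, 0); (0, 0, 2, 0))


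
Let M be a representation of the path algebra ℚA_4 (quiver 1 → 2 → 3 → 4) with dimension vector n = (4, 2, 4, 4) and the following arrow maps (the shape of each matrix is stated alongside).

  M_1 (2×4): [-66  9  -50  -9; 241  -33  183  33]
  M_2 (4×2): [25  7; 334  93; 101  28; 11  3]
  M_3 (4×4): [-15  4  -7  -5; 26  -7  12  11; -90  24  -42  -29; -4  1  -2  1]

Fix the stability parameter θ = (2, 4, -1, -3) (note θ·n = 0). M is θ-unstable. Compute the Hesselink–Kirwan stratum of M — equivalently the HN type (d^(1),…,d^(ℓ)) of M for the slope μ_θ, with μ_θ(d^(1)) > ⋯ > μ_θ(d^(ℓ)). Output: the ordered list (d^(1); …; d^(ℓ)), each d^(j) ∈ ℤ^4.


Interval decomposition of M: I[1,1]^2, I[1,4]^2, I[3,3], I[3,4], I[4,4].
HN type (ℓ=5): μ^(1)=2; μ^(2)=1/2; μ^(3)=-1; μ^(4)=-2; μ^(5)=-3

((2, 0, 0, 0); (2, 2, 2, 2); (0, 0, 1, 0); (0, 0, 1, 1); (0, 0, 0, 1))


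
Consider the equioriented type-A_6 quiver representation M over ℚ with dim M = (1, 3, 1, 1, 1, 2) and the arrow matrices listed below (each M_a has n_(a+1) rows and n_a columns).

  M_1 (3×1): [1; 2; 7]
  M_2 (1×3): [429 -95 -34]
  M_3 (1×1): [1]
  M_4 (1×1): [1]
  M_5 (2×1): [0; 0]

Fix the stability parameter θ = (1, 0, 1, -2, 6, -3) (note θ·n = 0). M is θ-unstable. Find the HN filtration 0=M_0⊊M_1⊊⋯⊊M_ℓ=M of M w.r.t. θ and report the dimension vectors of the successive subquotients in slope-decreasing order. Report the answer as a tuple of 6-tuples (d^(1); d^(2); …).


Via rank(M_{q-1}∘⋯∘M_p): M ≅ I[1,5], I[2,2]^2, I[6,6]^2.
μ_θ-semistable layers: μ^(1)=6; μ^(2)=0; μ^(3)=-3

((0, 0, 0, 0, 1, 0); (1, 3, 1, 1, 0, 0); (0, 0, 0, 0, 0, 2))


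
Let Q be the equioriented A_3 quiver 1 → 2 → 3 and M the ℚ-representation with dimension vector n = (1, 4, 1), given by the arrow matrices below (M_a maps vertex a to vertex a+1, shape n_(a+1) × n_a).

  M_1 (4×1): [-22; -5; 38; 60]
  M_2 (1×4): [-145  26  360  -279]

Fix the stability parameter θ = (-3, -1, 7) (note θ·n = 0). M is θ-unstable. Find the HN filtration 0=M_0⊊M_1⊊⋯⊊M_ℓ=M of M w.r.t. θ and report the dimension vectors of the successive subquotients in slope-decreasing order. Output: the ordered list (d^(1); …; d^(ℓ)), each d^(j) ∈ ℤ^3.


Barcode: M ≅ I[1,2], I[2,2]^2, I[2,3]. HN layers by μ_θ (3 steps, strictly decreasing):
  μ^(1)=7; μ^(2)=-1; μ^(3)=-3

((0, 0, 1); (0, 4, 0); (1, 0, 0))


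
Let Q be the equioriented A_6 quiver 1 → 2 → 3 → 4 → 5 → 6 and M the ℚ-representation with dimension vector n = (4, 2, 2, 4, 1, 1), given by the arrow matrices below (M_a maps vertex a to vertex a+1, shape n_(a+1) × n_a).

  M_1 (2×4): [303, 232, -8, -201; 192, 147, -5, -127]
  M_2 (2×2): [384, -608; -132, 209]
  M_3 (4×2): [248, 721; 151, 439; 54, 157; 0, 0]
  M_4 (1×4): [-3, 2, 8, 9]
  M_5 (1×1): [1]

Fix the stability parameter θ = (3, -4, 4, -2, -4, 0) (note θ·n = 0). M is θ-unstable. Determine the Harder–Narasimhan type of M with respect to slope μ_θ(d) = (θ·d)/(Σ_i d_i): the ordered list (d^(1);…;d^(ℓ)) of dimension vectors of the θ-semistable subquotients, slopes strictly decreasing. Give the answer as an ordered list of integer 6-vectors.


Via rank(M_{q-1}∘⋯∘M_p): M ≅ I[1,1]^2, I[1,2], I[1,6], I[3,4], I[4,4]^2.
μ_θ-semistable layers: μ^(1)=3; μ^(2)=1; μ^(3)=0; μ^(4)=-1/2; μ^(5)=-3/5; μ^(6)=-2

((2, 0, 0, 0, 0, 0); (0, 0, 1, 1, 0, 0); (0, 0, 0, 0, 0, 1); (1, 1, 0, 0, 0, 0); (1, 1, 1, 1, 1, 0); (0, 0, 0, 2, 0, 0))


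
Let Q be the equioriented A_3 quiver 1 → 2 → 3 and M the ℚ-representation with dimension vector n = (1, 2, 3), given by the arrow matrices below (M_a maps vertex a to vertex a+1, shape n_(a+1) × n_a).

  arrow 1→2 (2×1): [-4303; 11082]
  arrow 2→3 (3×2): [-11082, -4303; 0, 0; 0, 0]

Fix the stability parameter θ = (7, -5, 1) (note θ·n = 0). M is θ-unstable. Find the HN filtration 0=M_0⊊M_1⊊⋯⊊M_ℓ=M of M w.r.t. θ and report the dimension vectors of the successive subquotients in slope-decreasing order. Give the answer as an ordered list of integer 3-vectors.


Via rank(M_{q-1}∘⋯∘M_p): M ≅ I[1,2], I[2,3], I[3,3]^2.
μ_θ-semistable layers: μ^(1)=1; μ^(2)=-5

((1, 1, 3); (0, 1, 0))


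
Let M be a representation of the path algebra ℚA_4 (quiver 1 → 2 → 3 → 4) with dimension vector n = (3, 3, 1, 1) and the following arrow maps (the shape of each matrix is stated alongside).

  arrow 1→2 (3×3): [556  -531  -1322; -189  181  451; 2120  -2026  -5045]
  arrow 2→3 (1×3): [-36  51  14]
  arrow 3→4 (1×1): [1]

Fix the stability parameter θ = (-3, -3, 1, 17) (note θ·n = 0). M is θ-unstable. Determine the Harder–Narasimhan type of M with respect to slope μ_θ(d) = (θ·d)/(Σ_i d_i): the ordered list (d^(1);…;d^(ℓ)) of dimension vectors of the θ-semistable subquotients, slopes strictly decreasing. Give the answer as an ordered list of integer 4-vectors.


Barcode: M ≅ I[1,2]^2, I[1,4]. HN layers by μ_θ (3 steps, strictly decreasing):
  μ^(1)=17; μ^(2)=1; μ^(3)=-3

((0, 0, 0, 1); (0, 0, 1, 0); (3, 3, 0, 0))


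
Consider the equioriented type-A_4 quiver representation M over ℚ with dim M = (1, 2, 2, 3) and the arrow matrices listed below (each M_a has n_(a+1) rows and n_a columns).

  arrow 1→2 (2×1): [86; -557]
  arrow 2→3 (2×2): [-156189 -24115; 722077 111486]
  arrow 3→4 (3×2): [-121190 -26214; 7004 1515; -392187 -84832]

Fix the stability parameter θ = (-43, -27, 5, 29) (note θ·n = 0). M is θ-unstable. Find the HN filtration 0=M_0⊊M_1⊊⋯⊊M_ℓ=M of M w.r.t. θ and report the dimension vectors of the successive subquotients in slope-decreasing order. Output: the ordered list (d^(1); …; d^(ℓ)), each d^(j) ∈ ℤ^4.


Barcode: M ≅ I[1,4], I[2,4], I[4,4]. HN layers by μ_θ (4 steps, strictly decreasing):
  μ^(1)=29; μ^(2)=5; μ^(3)=-27; μ^(4)=-43

((0, 0, 0, 3); (0, 0, 2, 0); (0, 2, 0, 0); (1, 0, 0, 0))


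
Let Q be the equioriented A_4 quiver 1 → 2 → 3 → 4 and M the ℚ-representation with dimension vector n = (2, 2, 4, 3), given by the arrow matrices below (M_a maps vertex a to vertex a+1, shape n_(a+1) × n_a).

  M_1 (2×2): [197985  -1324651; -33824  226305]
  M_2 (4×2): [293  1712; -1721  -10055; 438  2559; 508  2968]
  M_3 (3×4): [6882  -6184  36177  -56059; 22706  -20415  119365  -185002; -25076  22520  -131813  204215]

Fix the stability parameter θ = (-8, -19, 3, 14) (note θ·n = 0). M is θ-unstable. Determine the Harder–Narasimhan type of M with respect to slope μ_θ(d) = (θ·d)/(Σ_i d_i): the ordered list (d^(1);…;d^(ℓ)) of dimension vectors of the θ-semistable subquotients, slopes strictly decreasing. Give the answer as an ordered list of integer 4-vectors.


Barcode: M ≅ I[1,4]^2, I[3,3], I[3,4]. HN layers by μ_θ (3 steps, strictly decreasing):
  μ^(1)=14; μ^(2)=3; μ^(3)=-27/2

((0, 0, 0, 3); (0, 0, 4, 0); (2, 2, 0, 0))


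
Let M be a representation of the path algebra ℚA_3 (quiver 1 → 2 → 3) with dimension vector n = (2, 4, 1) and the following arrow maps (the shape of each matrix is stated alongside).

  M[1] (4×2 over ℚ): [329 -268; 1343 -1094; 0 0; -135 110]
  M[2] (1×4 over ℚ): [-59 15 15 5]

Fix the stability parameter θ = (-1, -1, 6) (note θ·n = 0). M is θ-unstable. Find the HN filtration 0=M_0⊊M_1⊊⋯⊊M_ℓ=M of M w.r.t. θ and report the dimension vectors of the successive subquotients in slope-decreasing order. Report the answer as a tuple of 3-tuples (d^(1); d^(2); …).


Interval decomposition of M: I[1,2], I[1,3], I[2,2]^2.
HN type (ℓ=2): μ^(1)=6; μ^(2)=-1

((0, 0, 1); (2, 4, 0))


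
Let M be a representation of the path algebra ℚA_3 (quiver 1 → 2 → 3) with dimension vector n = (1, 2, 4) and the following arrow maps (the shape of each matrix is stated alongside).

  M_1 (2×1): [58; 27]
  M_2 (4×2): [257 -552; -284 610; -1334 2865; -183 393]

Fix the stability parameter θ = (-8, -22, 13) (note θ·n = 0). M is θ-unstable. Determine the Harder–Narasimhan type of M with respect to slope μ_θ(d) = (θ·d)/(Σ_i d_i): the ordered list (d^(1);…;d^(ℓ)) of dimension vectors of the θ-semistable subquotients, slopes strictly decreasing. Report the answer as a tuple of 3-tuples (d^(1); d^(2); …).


Interval decomposition of M: I[1,3], I[2,3], I[3,3]^2.
HN type (ℓ=3): μ^(1)=13; μ^(2)=-15; μ^(3)=-22

((0, 0, 4); (1, 1, 0); (0, 1, 0))


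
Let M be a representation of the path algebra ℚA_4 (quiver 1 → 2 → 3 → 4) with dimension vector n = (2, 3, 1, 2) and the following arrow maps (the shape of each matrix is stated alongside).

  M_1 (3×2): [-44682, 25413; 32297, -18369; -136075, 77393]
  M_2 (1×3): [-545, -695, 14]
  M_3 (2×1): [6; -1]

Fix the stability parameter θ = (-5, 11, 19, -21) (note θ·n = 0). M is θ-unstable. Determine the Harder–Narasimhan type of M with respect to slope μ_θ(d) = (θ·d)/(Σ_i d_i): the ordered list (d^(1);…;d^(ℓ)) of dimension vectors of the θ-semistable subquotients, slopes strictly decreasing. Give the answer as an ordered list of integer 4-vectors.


Via rank(M_{q-1}∘⋯∘M_p): M ≅ I[1,2], I[1,4], I[2,2], I[4,4].
μ_θ-semistable layers: μ^(1)=11; μ^(2)=3; μ^(3)=-5; μ^(4)=-21

((0, 2, 0, 0); (0, 1, 1, 1); (2, 0, 0, 0); (0, 0, 0, 1))


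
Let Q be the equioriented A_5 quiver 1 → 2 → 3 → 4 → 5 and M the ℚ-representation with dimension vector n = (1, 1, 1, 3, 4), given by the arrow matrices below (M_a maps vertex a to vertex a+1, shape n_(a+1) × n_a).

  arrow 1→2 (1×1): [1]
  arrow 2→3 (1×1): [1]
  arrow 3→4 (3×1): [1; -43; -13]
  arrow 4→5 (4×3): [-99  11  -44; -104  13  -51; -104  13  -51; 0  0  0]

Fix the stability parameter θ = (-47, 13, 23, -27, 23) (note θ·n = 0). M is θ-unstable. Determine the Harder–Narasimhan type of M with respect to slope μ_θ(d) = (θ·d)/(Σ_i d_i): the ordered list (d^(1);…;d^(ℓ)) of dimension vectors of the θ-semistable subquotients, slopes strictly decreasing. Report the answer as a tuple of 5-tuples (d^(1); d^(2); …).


Barcode: M ≅ I[1,4], I[4,5]^2, I[5,5]^2. HN layers by μ_θ (4 steps, strictly decreasing):
  μ^(1)=23; μ^(2)=3; μ^(3)=-27; μ^(4)=-47

((0, 0, 0, 0, 4); (0, 1, 1, 1, 0); (0, 0, 0, 2, 0); (1, 0, 0, 0, 0))


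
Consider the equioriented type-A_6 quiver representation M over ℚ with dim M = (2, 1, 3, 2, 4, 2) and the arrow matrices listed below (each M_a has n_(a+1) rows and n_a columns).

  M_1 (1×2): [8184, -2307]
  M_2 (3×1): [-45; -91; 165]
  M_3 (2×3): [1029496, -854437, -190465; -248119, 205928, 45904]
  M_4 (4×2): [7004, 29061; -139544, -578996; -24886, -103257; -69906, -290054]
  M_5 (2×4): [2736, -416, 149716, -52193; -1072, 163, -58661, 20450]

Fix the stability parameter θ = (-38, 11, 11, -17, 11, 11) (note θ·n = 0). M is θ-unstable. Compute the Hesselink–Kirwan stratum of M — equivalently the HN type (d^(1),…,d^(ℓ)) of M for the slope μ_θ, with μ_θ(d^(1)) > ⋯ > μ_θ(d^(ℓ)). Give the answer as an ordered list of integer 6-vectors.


Via rank(M_{q-1}∘⋯∘M_p): M ≅ I[1,1], I[1,6], I[3,3], I[3,6], I[5,5]^2.
μ_θ-semistable layers: μ^(1)=11; μ^(2)=5/3; μ^(3)=-3; μ^(4)=-38

((0, 0, 1, 0, 4, 2); (0, 1, 1, 1, 0, 0); (0, 0, 1, 1, 0, 0); (2, 0, 0, 0, 0, 0))


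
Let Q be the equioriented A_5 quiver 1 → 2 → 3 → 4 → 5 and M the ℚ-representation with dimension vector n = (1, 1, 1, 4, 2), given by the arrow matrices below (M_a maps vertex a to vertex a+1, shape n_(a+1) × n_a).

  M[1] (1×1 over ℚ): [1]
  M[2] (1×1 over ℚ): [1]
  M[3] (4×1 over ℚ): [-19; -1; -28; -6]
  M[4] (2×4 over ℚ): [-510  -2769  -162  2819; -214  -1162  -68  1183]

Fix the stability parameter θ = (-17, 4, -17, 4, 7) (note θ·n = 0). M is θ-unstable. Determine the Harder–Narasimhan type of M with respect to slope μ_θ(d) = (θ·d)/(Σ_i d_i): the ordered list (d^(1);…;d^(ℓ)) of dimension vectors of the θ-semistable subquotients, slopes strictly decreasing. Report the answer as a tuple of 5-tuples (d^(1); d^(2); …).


Via rank(M_{q-1}∘⋯∘M_p): M ≅ I[1,5], I[4,4]^2, I[4,5].
μ_θ-semistable layers: μ^(1)=7; μ^(2)=4; μ^(3)=-13/2; μ^(4)=-17

((0, 0, 0, 0, 2); (0, 0, 0, 4, 0); (0, 1, 1, 0, 0); (1, 0, 0, 0, 0))


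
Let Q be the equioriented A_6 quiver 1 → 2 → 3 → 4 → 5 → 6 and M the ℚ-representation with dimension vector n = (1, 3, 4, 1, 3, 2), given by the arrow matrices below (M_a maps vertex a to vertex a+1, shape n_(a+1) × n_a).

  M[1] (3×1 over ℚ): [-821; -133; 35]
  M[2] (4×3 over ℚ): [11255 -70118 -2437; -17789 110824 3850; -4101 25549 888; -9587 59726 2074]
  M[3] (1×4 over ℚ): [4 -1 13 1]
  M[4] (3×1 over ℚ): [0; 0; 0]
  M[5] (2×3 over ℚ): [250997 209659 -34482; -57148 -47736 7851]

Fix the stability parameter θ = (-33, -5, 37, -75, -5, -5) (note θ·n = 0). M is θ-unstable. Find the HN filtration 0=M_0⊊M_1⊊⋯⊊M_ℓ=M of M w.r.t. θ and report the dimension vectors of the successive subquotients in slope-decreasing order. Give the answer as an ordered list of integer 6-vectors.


Via rank(M_{q-1}∘⋯∘M_p): M ≅ I[1,3], I[2,3], I[2,4], I[3,3], I[5,5], I[5,6]^2.
μ_θ-semistable layers: μ^(1)=37; μ^(2)=-5; μ^(3)=-43/3; μ^(4)=-33

((0, 0, 3, 0, 0, 0); (0, 2, 0, 0, 3, 2); (0, 1, 1, 1, 0, 0); (1, 0, 0, 0, 0, 0))


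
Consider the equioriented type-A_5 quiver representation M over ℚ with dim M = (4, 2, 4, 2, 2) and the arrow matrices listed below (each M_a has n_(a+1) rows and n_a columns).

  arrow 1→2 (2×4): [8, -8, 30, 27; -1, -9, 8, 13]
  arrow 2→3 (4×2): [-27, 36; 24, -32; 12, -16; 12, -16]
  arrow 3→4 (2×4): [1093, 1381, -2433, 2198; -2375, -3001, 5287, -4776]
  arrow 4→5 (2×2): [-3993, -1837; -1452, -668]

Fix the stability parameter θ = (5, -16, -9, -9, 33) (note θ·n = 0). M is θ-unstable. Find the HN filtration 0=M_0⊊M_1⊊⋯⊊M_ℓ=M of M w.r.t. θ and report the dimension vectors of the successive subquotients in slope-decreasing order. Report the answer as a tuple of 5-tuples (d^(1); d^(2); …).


Barcode: M ≅ I[1,1]^2, I[1,2], I[1,5], I[3,3]^2, I[3,4], I[5,5]. HN layers by μ_θ (5 steps, strictly decreasing):
  μ^(1)=33; μ^(2)=5; μ^(3)=-11/2; μ^(4)=-29/4; μ^(5)=-9

((0, 0, 0, 0, 2); (2, 0, 0, 0, 0); (1, 1, 0, 0, 0); (1, 1, 1, 1, 0); (0, 0, 3, 1, 0))


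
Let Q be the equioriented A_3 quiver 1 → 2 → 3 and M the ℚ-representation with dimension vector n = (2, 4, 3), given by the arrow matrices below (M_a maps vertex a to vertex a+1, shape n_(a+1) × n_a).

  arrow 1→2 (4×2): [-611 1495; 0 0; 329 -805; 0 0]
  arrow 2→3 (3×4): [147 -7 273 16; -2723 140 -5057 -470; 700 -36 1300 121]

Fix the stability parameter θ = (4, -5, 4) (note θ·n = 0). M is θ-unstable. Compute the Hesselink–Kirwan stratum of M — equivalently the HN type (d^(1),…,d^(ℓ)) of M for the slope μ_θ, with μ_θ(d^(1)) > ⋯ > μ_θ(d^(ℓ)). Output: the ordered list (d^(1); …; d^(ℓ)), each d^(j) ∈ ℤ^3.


Barcode: M ≅ I[1,1], I[1,2], I[2,3]^3. HN layers by μ_θ (3 steps, strictly decreasing):
  μ^(1)=4; μ^(2)=-1/2; μ^(3)=-5

((1, 0, 3); (1, 1, 0); (0, 3, 0))


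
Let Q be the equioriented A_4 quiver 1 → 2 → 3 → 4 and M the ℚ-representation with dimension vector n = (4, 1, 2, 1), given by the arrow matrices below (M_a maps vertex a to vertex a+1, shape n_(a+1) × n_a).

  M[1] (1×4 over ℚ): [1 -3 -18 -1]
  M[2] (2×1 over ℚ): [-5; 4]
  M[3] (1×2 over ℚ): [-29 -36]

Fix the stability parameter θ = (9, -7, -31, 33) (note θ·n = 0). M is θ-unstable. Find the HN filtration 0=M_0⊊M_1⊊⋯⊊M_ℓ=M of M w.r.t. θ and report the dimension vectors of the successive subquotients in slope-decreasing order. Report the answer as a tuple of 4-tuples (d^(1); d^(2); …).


Interval decomposition of M: I[1,1]^3, I[1,4], I[3,3].
HN type (ℓ=4): μ^(1)=33; μ^(2)=9; μ^(3)=-29/3; μ^(4)=-31

((0, 0, 0, 1); (3, 0, 0, 0); (1, 1, 1, 0); (0, 0, 1, 0))
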